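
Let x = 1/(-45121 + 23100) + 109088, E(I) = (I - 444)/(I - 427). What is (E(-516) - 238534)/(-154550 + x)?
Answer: 4953328912642/944054936929 ≈ 5.2469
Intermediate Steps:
E(I) = (-444 + I)/(-427 + I)
x = 2402226847/22021 (x = 1/(-22021) + 109088 = -1/22021 + 109088 = 2402226847/22021 ≈ 1.0909e+5)
(E(-516) - 238534)/(-154550 + x) = ((-444 - 516)/(-427 - 516) - 238534)/(-154550 + 2402226847/22021) = (-960/(-943) - 238534)/(-1001118703/22021) = (-1/943*(-960) - 238534)*(-22021/1001118703) = (960/943 - 238534)*(-22021/1001118703) = -224936602/943*(-22021/1001118703) = 4953328912642/944054936929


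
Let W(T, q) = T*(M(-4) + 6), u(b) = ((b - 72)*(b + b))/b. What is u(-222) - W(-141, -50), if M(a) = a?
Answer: -306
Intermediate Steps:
u(b) = -144 + 2*b (u(b) = ((-72 + b)*(2*b))/b = (2*b*(-72 + b))/b = -144 + 2*b)
W(T, q) = 2*T (W(T, q) = T*(-4 + 6) = T*2 = 2*T)
u(-222) - W(-141, -50) = (-144 + 2*(-222)) - 2*(-141) = (-144 - 444) - 1*(-282) = -588 + 282 = -306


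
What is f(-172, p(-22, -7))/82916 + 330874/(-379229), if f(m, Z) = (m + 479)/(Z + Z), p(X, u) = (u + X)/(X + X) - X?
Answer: -13674941512791/15674909654354 ≈ -0.87241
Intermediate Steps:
p(X, u) = -X + (X + u)/(2*X) (p(X, u) = (X + u)/((2*X)) - X = (X + u)*(1/(2*X)) - X = (X + u)/(2*X) - X = -X + (X + u)/(2*X))
f(m, Z) = (479 + m)/(2*Z) (f(m, Z) = (479 + m)/((2*Z)) = (479 + m)*(1/(2*Z)) = (479 + m)/(2*Z))
f(-172, p(-22, -7))/82916 + 330874/(-379229) = ((479 - 172)/(2*(1/2 - 1*(-22) + (1/2)*(-7)/(-22))))/82916 + 330874/(-379229) = ((1/2)*307/(1/2 + 22 + (1/2)*(-7)*(-1/22)))*(1/82916) + 330874*(-1/379229) = ((1/2)*307/(1/2 + 22 + 7/44))*(1/82916) - 330874/379229 = ((1/2)*307/(997/44))*(1/82916) - 330874/379229 = ((1/2)*(44/997)*307)*(1/82916) - 330874/379229 = (6754/997)*(1/82916) - 330874/379229 = 3377/41333626 - 330874/379229 = -13674941512791/15674909654354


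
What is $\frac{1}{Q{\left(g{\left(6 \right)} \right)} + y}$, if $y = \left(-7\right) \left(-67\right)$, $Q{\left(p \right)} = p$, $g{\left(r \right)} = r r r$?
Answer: $\frac{1}{685} \approx 0.0014599$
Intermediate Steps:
$g{\left(r \right)} = r^{3}$ ($g{\left(r \right)} = r^{2} r = r^{3}$)
$y = 469$
$\frac{1}{Q{\left(g{\left(6 \right)} \right)} + y} = \frac{1}{6^{3} + 469} = \frac{1}{216 + 469} = \frac{1}{685}$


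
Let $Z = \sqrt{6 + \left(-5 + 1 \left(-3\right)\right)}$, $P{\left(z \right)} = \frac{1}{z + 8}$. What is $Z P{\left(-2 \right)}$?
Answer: $\frac{i \sqrt{2}}{6} \approx 0.2357 i$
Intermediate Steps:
$P{\left(z \right)} = \frac{1}{8 + z}$
$Z = i \sqrt{2}$ ($Z = \sqrt{6 - 8} = \sqrt{-2} = i \sqrt{2} \approx 1.4142 i$)
$Z P{\left(-2 \right)} = \frac{i \sqrt{2}}{8 - 2} = \frac{i \sqrt{2}}{6}$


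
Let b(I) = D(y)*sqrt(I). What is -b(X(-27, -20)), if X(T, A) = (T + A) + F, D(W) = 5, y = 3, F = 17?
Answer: -5*I*sqrt(30) ≈ -27.386*I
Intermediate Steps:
X(T, A) = 17 + A + T (X(T, A) = (T + A) + 17 = (A + T) + 17 = 17 + A + T)
b(I) = 5*sqrt(I)
-b(X(-27, -20)) = -5*sqrt(17 - 20 - 27) = -5*sqrt(-30) = -5*I*sqrt(30)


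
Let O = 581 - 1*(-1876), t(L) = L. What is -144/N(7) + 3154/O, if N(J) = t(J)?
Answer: -6770/351 ≈ -19.288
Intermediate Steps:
O = 2457 (O = 581 + 1876 = 2457)
N(J) = J
-144/N(7) + 3154/O = -144/7 + 3154/2457 = -6770/351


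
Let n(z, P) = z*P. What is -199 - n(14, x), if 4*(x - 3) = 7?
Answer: -531/2 ≈ -265.50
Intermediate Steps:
x = 19/4 (x = 3 + (1/4)*7 = 3 + 7/4 = 19/4 ≈ 4.7500)
n(z, P) = P*z
-199 - n(14, x) = -199 - 19*14/4 = -199 - 1*133/2 = -199 - 133/2 = -531/2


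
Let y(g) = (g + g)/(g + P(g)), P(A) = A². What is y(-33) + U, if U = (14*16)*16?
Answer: 57343/16 ≈ 3583.9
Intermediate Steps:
U = 3584 (U = 224*16 = 3584)
y(g) = 2*g/(g + g²) (y(g) = (g + g)/(g + g²) = (2*g)/(g + g²) = 2*g/(g + g²))
y(-33) + U = 2/(1 - 33) + 3584 = 2/(-32) + 3584 = 2*(-1/32) + 3584 = -1/16 + 3584 = 57343/16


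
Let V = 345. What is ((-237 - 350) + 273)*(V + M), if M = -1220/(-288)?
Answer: -3947765/36 ≈ -1.0966e+5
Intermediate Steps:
M = 305/72 (M = -1220*(-1/288) = 305/72 ≈ 4.2361)
((-237 - 350) + 273)*(V + M) = ((-237 - 350) + 273)*(345 + 305/72) = (-587 + 273)*(25145/72) = -314*25145/72 = -3947765/36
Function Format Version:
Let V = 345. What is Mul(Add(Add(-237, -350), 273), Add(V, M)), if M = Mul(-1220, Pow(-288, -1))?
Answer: Rational(-3947765, 36) ≈ -1.0966e+5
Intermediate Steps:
M = Rational(305, 72) (M = Mul(-1220, Rational(-1, 288)) = Rational(305, 72) ≈ 4.2361)
Mul(Add(Add(-237, -350), 273), Add(V, M)) = Mul(Add(Add(-237, -350), 273), Add(345, Rational(305, 72))) = Mul(Add(-587, 273), Rational(25145, 72)) = Mul(-314, Rational(25145, 72)) = Rational(-3947765, 36)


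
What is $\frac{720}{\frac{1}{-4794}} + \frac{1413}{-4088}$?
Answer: $- \frac{14110469253}{4088} \approx -3.4517 \cdot 10^{6}$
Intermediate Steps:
$\frac{720}{\frac{1}{-4794}} + \frac{1413}{-4088} = \frac{720}{- \frac{1}{4794}} + 1413 \left(- \frac{1}{4088}\right) = 720 \left(-4794\right) - \frac{1413}{4088} = -3451680 - \frac{1413}{4088} = - \frac{14110469253}{4088}$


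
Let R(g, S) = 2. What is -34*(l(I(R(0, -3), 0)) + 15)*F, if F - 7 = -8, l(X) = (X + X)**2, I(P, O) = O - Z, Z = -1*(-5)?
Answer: 3910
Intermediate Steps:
Z = 5
I(P, O) = -5 + O (I(P, O) = O - 1*5 = O - 5 = -5 + O)
l(X) = 4*X**2 (l(X) = (2*X)**2 = 4*X**2)
F = -1 (F = 7 - 8 = -1)
-34*(l(I(R(0, -3), 0)) + 15)*F = -34*(4*(-5 + 0)**2 + 15)*(-1) = -34*(4*(-5)**2 + 15)*(-1) = -34*(4*25 + 15)*(-1) = -34*(100 + 15)*(-1) = -3910*(-1) = -34*(-115) = 3910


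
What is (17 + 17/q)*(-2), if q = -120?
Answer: -2023/60 ≈ -33.717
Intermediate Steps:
(17 + 17/q)*(-2) = (17 + 17/(-120))*(-2) = (17 + 17*(-1/120))*(-2) = (17 - 17/120)*(-2) = (2023/120)*(-2) = -2023/60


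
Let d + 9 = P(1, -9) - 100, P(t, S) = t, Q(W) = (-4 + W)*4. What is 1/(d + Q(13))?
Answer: -1/72 ≈ -0.013889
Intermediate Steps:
Q(W) = -16 + 4*W
d = -108 (d = -9 + (1 - 100) = -9 - 99 = -108)
1/(d + Q(13)) = 1/(-108 + (-16 + 4*13)) = 1/(-108 + (-16 + 52)) = 1/(-108 + 36) = 1/(-72) = -1/72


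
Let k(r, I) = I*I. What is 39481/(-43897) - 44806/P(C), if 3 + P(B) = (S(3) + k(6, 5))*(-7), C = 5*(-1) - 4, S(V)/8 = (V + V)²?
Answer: 940113834/48155009 ≈ 19.523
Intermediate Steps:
k(r, I) = I²
S(V) = 32*V² (S(V) = 8*(V + V)² = 8*(2*V)² = 8*(4*V²) = 32*V²)
C = -9 (C = -5 - 4 = -9)
P(B) = -2194 (P(B) = -3 + (32*3² + 5²)*(-7) = -3 + (32*9 + 25)*(-7) = -3 + (288 + 25)*(-7) = -3 + 313*(-7) = -3 - 2191 = -2194)
39481/(-43897) - 44806/P(C) = 39481/(-43897) - 44806/(-2194) = 39481*(-1/43897) - 44806*(-1/2194) = -39481/43897 + 22403/1097 = 940113834/48155009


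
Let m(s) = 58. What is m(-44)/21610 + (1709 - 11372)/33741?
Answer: -34476742/121523835 ≈ -0.28370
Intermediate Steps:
m(-44)/21610 + (1709 - 11372)/33741 = 58/21610 + (1709 - 11372)/33741 = 58*(1/21610) - 9663*1/33741 = 29/10805 - 3221/11247 = -34476742/121523835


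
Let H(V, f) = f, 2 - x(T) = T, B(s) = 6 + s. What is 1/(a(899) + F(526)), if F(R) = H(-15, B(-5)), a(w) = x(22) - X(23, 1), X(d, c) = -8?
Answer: -1/11 ≈ -0.090909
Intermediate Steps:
x(T) = 2 - T
a(w) = -12 (a(w) = (2 - 1*22) - 1*(-8) = (2 - 22) + 8 = -20 + 8 = -12)
F(R) = 1 (F(R) = 6 - 5 = 1)
1/(a(899) + F(526)) = 1/(-12 + 1) = 1/(-11) = -1/11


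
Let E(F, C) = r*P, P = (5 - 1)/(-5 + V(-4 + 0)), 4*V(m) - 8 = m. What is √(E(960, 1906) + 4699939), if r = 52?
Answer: √4699887 ≈ 2167.9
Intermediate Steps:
V(m) = 2 + m/4
P = -1 (P = (5 - 1)/(-5 + (2 + (-4 + 0)/4)) = 4/(-5 + (2 + (¼)*(-4))) = 4/(-5 + (2 - 1)) = 4/(-5 + 1) = 4/(-4) = 4*(-¼) = -1)
E(F, C) = -52 (E(F, C) = 52*(-1) = -52)
√(E(960, 1906) + 4699939) = √(-52 + 4699939) = √4699887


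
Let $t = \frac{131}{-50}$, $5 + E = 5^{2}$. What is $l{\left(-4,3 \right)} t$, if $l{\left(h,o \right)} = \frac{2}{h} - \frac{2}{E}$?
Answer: $\frac{393}{250} \approx 1.572$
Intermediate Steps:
$E = 20$ ($E = -5 + 5^{2} = -5 + 25 = 20$)
$l{\left(h,o \right)} = - \frac{1}{10} + \frac{2}{h}$ ($l{\left(h,o \right)} = \frac{2}{h} - \frac{2}{20} = \frac{2}{h} - \frac{1}{10} = - \frac{1}{10} + \frac{2}{h}$)
$t = - \frac{131}{50}$ ($t = 131 \left(- \frac{1}{50}\right) = - \frac{131}{50} \approx -2.62$)
$l{\left(-4,3 \right)} t = \frac{20 - -4}{10 \left(-4\right)} \left(- \frac{131}{50}\right) = \frac{1}{10} \left(- \frac{1}{4}\right) \left(20 + 4\right) \left(- \frac{131}{50}\right) = \frac{1}{10} \left(- \frac{1}{4}\right) 24 \left(- \frac{131}{50}\right) = \left(- \frac{3}{5}\right) \left(- \frac{131}{50}\right) = \frac{393}{250}$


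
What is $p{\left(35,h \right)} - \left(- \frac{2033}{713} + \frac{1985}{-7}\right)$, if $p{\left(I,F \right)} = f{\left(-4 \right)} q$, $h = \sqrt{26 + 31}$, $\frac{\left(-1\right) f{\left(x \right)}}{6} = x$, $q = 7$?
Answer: $\frac{2268024}{4991} \approx 454.42$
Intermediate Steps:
$f{\left(x \right)} = - 6 x$
$h = \sqrt{57} \approx 7.5498$
$p{\left(I,F \right)} = 168$ ($p{\left(I,F \right)} = \left(-6\right) \left(-4\right) 7 = 24 \cdot 7 = 168$)
$p{\left(35,h \right)} - \left(- \frac{2033}{713} + \frac{1985}{-7}\right) = 168 - \left(- \frac{2033}{713} + \frac{1985}{-7}\right) = 168 - \left(\left(-2033\right) \frac{1}{713} + 1985 \left(- \frac{1}{7}\right)\right) = 168 - \left(- \frac{2033}{713} - \frac{1985}{7}\right) = 168 - - \frac{1429536}{4991} = 168 + \frac{1429536}{4991} = \frac{2268024}{4991}$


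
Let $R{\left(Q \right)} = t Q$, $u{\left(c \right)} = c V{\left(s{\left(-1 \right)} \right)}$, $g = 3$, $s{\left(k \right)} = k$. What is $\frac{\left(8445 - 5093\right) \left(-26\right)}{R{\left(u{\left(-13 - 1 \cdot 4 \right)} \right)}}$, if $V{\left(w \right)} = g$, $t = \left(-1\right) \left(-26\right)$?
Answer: $\frac{3352}{51} \approx 65.725$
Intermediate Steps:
$t = 26$
$V{\left(w \right)} = 3$
$u{\left(c \right)} = 3 c$ ($u{\left(c \right)} = c 3 = 3 c$)
$R{\left(Q \right)} = 26 Q$
$\frac{\left(8445 - 5093\right) \left(-26\right)}{R{\left(u{\left(-13 - 1 \cdot 4 \right)} \right)}} = \frac{\left(8445 - 5093\right) \left(-26\right)}{26 \cdot 3 \left(-13 - 1 \cdot 4\right)} = \frac{\left(8445 - 5093\right) \left(-26\right)}{26 \cdot 3 \left(-13 - 4\right)} = \frac{3352 \left(-26\right)}{26 \cdot 3 \left(-13 - 4\right)} = - \frac{87152}{26 \cdot 3 \left(-17\right)} = - \frac{87152}{26 \left(-51\right)} = - \frac{87152}{-1326} = \left(-87152\right) \left(- \frac{1}{1326}\right) = \frac{3352}{51}$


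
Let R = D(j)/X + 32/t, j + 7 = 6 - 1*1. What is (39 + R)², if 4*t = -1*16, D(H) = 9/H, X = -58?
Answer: 12996025/13456 ≈ 965.82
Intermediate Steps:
j = -2 (j = -7 + (6 - 1*1) = -7 + (6 - 1) = -7 + 5 = -2)
t = -4 (t = (-1*16)/4 = (¼)*(-16) = -4)
R = -919/116 (R = (9/(-2))/(-58) + 32/(-4) = (9*(-½))*(-1/58) + 32*(-¼) = -9/2*(-1/58) - 8 = 9/116 - 8 = -919/116 ≈ -7.9224)
(39 + R)² = (39 - 919/116)² = (3605/116)² = 12996025/13456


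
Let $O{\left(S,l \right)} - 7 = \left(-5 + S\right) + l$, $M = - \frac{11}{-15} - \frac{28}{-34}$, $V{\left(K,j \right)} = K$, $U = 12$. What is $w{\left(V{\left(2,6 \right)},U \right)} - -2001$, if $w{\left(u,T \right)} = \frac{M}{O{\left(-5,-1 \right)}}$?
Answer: $\frac{2040623}{1020} \approx 2000.6$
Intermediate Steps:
$M = \frac{397}{255}$ ($M = \left(-11\right) \left(- \frac{1}{15}\right) - - \frac{14}{17} = \frac{11}{15} + \frac{14}{17} = \frac{397}{255} \approx 1.5569$)
$O{\left(S,l \right)} = 2 + S + l$ ($O{\left(S,l \right)} = 7 + \left(\left(-5 + S\right) + l\right) = 7 + \left(-5 + S + l\right) = 2 + S + l$)
$w{\left(u,T \right)} = - \frac{397}{1020}$ ($w{\left(u,T \right)} = \frac{397}{255 \left(2 - 5 - 1\right)} = \frac{397}{255 \left(-4\right)} = \frac{397}{255} \left(- \frac{1}{4}\right) = - \frac{397}{1020}$)
$w{\left(V{\left(2,6 \right)},U \right)} - -2001 = - \frac{397}{1020} - -2001 = - \frac{397}{1020} + 2001 = \frac{2040623}{1020}$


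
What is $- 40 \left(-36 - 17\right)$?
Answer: $2120$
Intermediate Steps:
$- 40 \left(-36 - 17\right) = \left(-40\right) \left(-53\right) = 2120$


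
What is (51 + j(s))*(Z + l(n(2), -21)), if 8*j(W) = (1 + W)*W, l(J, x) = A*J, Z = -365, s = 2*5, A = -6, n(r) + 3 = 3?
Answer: -94535/4 ≈ -23634.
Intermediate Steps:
n(r) = 0 (n(r) = -3 + 3 = 0)
s = 10
l(J, x) = -6*J
j(W) = W*(1 + W)/8 (j(W) = ((1 + W)*W)/8 = (W*(1 + W))/8 = W*(1 + W)/8)
(51 + j(s))*(Z + l(n(2), -21)) = (51 + (1/8)*10*(1 + 10))*(-365 - 6*0) = (51 + (1/8)*10*11)*(-365 + 0) = (51 + 55/4)*(-365) = (259/4)*(-365) = -94535/4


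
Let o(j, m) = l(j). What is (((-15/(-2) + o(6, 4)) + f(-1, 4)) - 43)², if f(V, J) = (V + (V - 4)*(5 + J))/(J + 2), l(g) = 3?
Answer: 58081/36 ≈ 1613.4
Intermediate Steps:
o(j, m) = 3
f(V, J) = (V + (-4 + V)*(5 + J))/(2 + J)
(((-15/(-2) + o(6, 4)) + f(-1, 4)) - 43)² = (((-15/(-2) + 3) + (-20 - 4*4 + 6*(-1) + 4*(-1))/(2 + 4)) - 43)² = (((-15*(-½) + 3) + (-20 - 16 - 6 - 4)/6) - 43)² = (((15/2 + 3) + (⅙)*(-46)) - 43)² = ((21/2 - 23/3) - 43)² = (17/6 - 43)² = (-241/6)² = 58081/36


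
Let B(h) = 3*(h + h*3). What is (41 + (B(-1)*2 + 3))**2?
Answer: 400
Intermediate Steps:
B(h) = 12*h (B(h) = 3*(h + 3*h) = 3*(4*h) = 12*h)
(41 + (B(-1)*2 + 3))**2 = (41 + ((12*(-1))*2 + 3))**2 = (41 + (-12*2 + 3))**2 = (41 + (-24 + 3))**2 = (41 - 21)**2 = 20**2 = 400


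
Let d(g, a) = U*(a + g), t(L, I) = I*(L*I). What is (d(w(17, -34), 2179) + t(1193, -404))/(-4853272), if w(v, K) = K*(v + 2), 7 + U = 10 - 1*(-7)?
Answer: -97366009/2426636 ≈ -40.124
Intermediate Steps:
U = 10 (U = -7 + (10 - 1*(-7)) = -7 + (10 + 7) = -7 + 17 = 10)
w(v, K) = K*(2 + v)
t(L, I) = L*I**2 (t(L, I) = I*(I*L) = L*I**2)
d(g, a) = 10*a + 10*g (d(g, a) = 10*(a + g) = 10*a + 10*g)
(d(w(17, -34), 2179) + t(1193, -404))/(-4853272) = ((10*2179 + 10*(-34*(2 + 17))) + 1193*(-404)**2)/(-4853272) = ((21790 + 10*(-34*19)) + 1193*163216)*(-1/4853272) = ((21790 + 10*(-646)) + 194716688)*(-1/4853272) = ((21790 - 6460) + 194716688)*(-1/4853272) = (15330 + 194716688)*(-1/4853272) = 194732018*(-1/4853272) = -97366009/2426636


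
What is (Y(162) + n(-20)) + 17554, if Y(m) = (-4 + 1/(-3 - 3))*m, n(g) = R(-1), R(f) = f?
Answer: 16878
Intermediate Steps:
n(g) = -1
Y(m) = -25*m/6 (Y(m) = (-4 + 1/(-6))*m = (-4 - ⅙)*m = -25*m/6)
(Y(162) + n(-20)) + 17554 = (-25/6*162 - 1) + 17554 = (-675 - 1) + 17554 = -676 + 17554 = 16878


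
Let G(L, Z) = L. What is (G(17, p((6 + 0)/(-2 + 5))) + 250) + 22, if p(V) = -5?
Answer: 289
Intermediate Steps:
(G(17, p((6 + 0)/(-2 + 5))) + 250) + 22 = (17 + 250) + 22 = 267 + 22 = 289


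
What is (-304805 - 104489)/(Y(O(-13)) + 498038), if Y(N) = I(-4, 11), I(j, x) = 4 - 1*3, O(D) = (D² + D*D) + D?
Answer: -409294/498039 ≈ -0.82181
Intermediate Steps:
O(D) = D + 2*D² (O(D) = (D² + D²) + D = 2*D² + D = D + 2*D²)
I(j, x) = 1 (I(j, x) = 4 - 3 = 1)
Y(N) = 1
(-304805 - 104489)/(Y(O(-13)) + 498038) = (-304805 - 104489)/(1 + 498038) = -409294/498039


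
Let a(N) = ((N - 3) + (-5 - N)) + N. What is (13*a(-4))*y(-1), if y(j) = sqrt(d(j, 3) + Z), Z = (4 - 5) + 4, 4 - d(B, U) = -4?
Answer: -156*sqrt(11) ≈ -517.39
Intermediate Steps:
d(B, U) = 8 (d(B, U) = 4 - 1*(-4) = 4 + 4 = 8)
Z = 3 (Z = -1 + 4 = 3)
a(N) = -8 + N (a(N) = ((-3 + N) + (-5 - N)) + N = -8 + N)
y(j) = sqrt(11) (y(j) = sqrt(8 + 3) = sqrt(11))
(13*a(-4))*y(-1) = (13*(-8 - 4))*sqrt(11) = (13*(-12))*sqrt(11) = -156*sqrt(11)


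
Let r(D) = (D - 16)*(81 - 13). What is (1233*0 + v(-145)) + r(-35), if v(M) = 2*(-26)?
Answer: -3520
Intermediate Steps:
v(M) = -52
r(D) = -1088 + 68*D (r(D) = (-16 + D)*68 = -1088 + 68*D)
(1233*0 + v(-145)) + r(-35) = (1233*0 - 52) + (-1088 + 68*(-35)) = (0 - 52) + (-1088 - 2380) = -52 - 3468 = -3520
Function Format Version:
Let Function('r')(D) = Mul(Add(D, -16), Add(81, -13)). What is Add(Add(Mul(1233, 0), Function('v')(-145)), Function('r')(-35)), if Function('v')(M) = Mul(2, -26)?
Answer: -3520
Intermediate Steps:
Function('v')(M) = -52
Function('r')(D) = Add(-1088, Mul(68, D)) (Function('r')(D) = Mul(Add(-16, D), 68) = Add(-1088, Mul(68, D)))
Add(Add(Mul(1233, 0), Function('v')(-145)), Function('r')(-35)) = Add(Add(Mul(1233, 0), -52), Add(-1088, Mul(68, -35))) = Add(Add(0, -52), Add(-1088, -2380)) = Add(-52, -3468) = -3520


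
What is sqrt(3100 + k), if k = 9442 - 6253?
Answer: sqrt(6289) ≈ 79.303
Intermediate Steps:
k = 3189
sqrt(3100 + k) = sqrt(3100 + 3189) = sqrt(6289)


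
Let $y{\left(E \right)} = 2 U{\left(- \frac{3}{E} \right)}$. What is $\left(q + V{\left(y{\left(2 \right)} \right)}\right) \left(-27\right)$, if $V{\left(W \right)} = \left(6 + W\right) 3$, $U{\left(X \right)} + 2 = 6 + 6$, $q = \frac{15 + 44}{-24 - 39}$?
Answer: $- \frac{14565}{7} \approx -2080.7$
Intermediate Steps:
$q = - \frac{59}{63}$ ($q = \frac{59}{-63} = 59 \left(- \frac{1}{63}\right) = - \frac{59}{63} \approx -0.93651$)
$U{\left(X \right)} = 10$ ($U{\left(X \right)} = -2 + \left(6 + 6\right) = -2 + 12 = 10$)
$y{\left(E \right)} = 20$ ($y{\left(E \right)} = 2 \cdot 10 = 20$)
$V{\left(W \right)} = 18 + 3 W$
$\left(q + V{\left(y{\left(2 \right)} \right)}\right) \left(-27\right) = \left(- \frac{59}{63} + \left(18 + 3 \cdot 20\right)\right) \left(-27\right) = \left(- \frac{59}{63} + \left(18 + 60\right)\right) \left(-27\right) = \left(- \frac{59}{63} + 78\right) \left(-27\right) = \frac{4855}{63} \left(-27\right) = - \frac{14565}{7}$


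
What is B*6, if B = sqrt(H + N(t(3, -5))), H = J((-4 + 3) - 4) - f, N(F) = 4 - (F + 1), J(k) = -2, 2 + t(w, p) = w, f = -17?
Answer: 6*sqrt(17) ≈ 24.739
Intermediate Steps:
t(w, p) = -2 + w
N(F) = 3 - F (N(F) = 4 - (1 + F) = 4 + (-1 - F) = 3 - F)
H = 15 (H = -2 - 1*(-17) = -2 + 17 = 15)
B = sqrt(17) (B = sqrt(15 + (3 - (-2 + 3))) = sqrt(15 + (3 - 1*1)) = sqrt(15 + (3 - 1)) = sqrt(15 + 2) = sqrt(17) ≈ 4.1231)
B*6 = sqrt(17)*6 = 6*sqrt(17)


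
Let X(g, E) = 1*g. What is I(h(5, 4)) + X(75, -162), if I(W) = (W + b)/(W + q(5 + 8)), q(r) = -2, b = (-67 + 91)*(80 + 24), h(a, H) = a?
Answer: 2726/3 ≈ 908.67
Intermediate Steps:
X(g, E) = g
b = 2496 (b = 24*104 = 2496)
I(W) = (2496 + W)/(-2 + W) (I(W) = (W + 2496)/(W - 2) = (2496 + W)/(-2 + W))
I(h(5, 4)) + X(75, -162) = (2496 + 5)/(-2 + 5) + 75 = 2501/3 + 75 = 2726/3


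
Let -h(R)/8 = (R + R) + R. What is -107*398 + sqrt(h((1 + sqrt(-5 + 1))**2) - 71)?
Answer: -42586 + sqrt(1 - 96*I) ≈ -42579.0 - 6.8922*I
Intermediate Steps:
h(R) = -24*R (h(R) = -8*((R + R) + R) = -8*(2*R + R) = -24*R)
-107*398 + sqrt(h((1 + sqrt(-5 + 1))**2) - 71) = -107*398 + sqrt(-24*(1 + sqrt(-5 + 1))**2 - 71) = -42586 + sqrt(-24*(1 + sqrt(-4))**2 - 71) = -42586 + sqrt(-24*(1 + 2*I)**2 - 71) = -42586 + sqrt(-71 - 24*(1 + 2*I)**2)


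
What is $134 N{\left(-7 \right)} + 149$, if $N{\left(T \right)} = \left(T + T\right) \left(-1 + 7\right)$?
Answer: $-11107$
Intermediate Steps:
$N{\left(T \right)} = 12 T$ ($N{\left(T \right)} = 2 T 6 = 12 T$)
$134 N{\left(-7 \right)} + 149 = 134 \cdot 12 \left(-7\right) + 149 = 134 \left(-84\right) + 149 = -11256 + 149 = -11107$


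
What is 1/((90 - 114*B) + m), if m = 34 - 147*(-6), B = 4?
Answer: 1/550 ≈ 0.0018182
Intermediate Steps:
m = 916 (m = 34 + 882 = 916)
1/((90 - 114*B) + m) = 1/((90 - 114*4) + 916) = 1/((90 - 456) + 916) = 1/(-366 + 916) = 1/550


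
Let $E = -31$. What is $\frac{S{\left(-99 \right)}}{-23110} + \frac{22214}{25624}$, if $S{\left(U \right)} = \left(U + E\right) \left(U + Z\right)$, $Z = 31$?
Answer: $\frac{14342469}{29608532} \approx 0.4844$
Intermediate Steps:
$S{\left(U \right)} = \left(-31 + U\right) \left(31 + U\right)$ ($S{\left(U \right)} = \left(U - 31\right) \left(U + 31\right) = \left(-31 + U\right) \left(31 + U\right)$)
$\frac{S{\left(-99 \right)}}{-23110} + \frac{22214}{25624} = \frac{-961 + \left(-99\right)^{2}}{-23110} + \frac{22214}{25624} = \left(-961 + 9801\right) \left(- \frac{1}{23110}\right) + 22214 \cdot \frac{1}{25624} = 8840 \left(- \frac{1}{23110}\right) + \frac{11107}{12812} = - \frac{884}{2311} + \frac{11107}{12812} = \frac{14342469}{29608532}$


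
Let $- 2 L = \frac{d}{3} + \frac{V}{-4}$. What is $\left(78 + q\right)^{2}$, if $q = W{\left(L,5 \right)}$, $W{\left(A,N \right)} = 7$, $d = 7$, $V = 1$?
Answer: $7225$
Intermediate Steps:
$L = - \frac{25}{24}$ ($L = - \frac{\frac{7}{3} + 1 \frac{1}{-4}}{2} = - \frac{7 \cdot \frac{1}{3} + 1 \left(- \frac{1}{4}\right)}{2} = - \frac{\frac{7}{3} - \frac{1}{4}}{2} = \left(- \frac{1}{2}\right) \frac{25}{12} = - \frac{25}{24} \approx -1.0417$)
$q = 7$
$\left(78 + q\right)^{2} = \left(78 + 7\right)^{2} = 85^{2} = 7225$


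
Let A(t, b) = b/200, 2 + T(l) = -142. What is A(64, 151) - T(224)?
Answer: 28951/200 ≈ 144.75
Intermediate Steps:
T(l) = -144 (T(l) = -2 - 142 = -144)
A(t, b) = b/200 (A(t, b) = b*(1/200) = b/200)
A(64, 151) - T(224) = (1/200)*151 - 1*(-144) = 151/200 + 144 = 28951/200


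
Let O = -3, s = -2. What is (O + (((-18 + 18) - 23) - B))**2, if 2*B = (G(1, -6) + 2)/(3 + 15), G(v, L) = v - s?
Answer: 885481/1296 ≈ 683.24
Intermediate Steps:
G(v, L) = 2 + v (G(v, L) = v - 1*(-2) = v + 2 = 2 + v)
B = 5/36 (B = (((2 + 1) + 2)/(3 + 15))/2 = ((3 + 2)/18)/2 = (5*(1/18))/2 = (1/2)*(5/18) = 5/36 ≈ 0.13889)
(O + (((-18 + 18) - 23) - B))**2 = (-3 + (((-18 + 18) - 23) - 1*5/36))**2 = (-3 + ((0 - 23) - 5/36))**2 = (-3 + (-23 - 5/36))**2 = (-3 - 833/36)**2 = (-941/36)**2 = 885481/1296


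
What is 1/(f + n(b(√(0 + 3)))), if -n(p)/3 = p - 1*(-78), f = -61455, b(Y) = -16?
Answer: -1/61641 ≈ -1.6223e-5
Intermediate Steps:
n(p) = -234 - 3*p (n(p) = -3*(p - 1*(-78)) = -3*(p + 78) = -3*(78 + p) = -234 - 3*p)
1/(f + n(b(√(0 + 3)))) = 1/(-61455 + (-234 - 3*(-16))) = 1/(-61455 + (-234 + 48)) = 1/(-61455 - 186) = 1/(-61641) = -1/61641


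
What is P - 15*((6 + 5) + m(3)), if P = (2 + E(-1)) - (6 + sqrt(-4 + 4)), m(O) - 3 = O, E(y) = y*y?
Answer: -258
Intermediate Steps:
E(y) = y**2
m(O) = 3 + O
P = -3 (P = (2 + (-1)**2) - (6 + sqrt(-4 + 4)) = (2 + 1) - (6 + sqrt(0)) = 3 - (6 + 0) = 3 - 1*6 = 3 - 6 = -3)
P - 15*((6 + 5) + m(3)) = -3 - 15*((6 + 5) + (3 + 3)) = -3 - 15*(11 + 6) = -3 - 15*17 = -3 - 255 = -258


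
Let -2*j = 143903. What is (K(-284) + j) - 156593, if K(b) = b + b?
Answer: -458225/2 ≈ -2.2911e+5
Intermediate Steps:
j = -143903/2 (j = -½*143903 = -143903/2 ≈ -71952.)
K(b) = 2*b
(K(-284) + j) - 156593 = (2*(-284) - 143903/2) - 156593 = (-568 - 143903/2) - 156593 = -145039/2 - 156593 = -458225/2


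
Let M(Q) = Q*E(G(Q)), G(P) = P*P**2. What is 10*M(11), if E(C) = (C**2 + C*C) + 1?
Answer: 389743530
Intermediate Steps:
G(P) = P**3
E(C) = 1 + 2*C**2 (E(C) = (C**2 + C**2) + 1 = 2*C**2 + 1 = 1 + 2*C**2)
M(Q) = Q*(1 + 2*Q**6) (M(Q) = Q*(1 + 2*(Q**3)**2) = Q*(1 + 2*Q**6))
10*M(11) = 10*(11 + 2*11**7) = 10*(11 + 2*19487171) = 10*(11 + 38974342) = 10*38974353 = 389743530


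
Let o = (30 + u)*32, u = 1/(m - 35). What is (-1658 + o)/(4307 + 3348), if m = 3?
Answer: -699/7655 ≈ -0.091313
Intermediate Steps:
u = -1/32 (u = 1/(3 - 35) = 1/(-32) = -1/32 ≈ -0.031250)
o = 959 (o = (30 - 1/32)*32 = (959/32)*32 = 959)
(-1658 + o)/(4307 + 3348) = (-1658 + 959)/(4307 + 3348) = -699/7655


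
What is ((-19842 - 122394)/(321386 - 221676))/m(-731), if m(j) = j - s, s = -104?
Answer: 23706/10419695 ≈ 0.0022751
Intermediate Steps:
m(j) = 104 + j (m(j) = j - 1*(-104) = j + 104 = 104 + j)
((-19842 - 122394)/(321386 - 221676))/m(-731) = ((-19842 - 122394)/(321386 - 221676))/(104 - 731) = -142236/99710/(-627) = -142236*1/99710*(-1/627) = -71118/49855*(-1/627) = 23706/10419695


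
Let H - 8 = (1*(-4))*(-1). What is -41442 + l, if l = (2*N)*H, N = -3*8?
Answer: -42018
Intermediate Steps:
H = 12 (H = 8 + (1*(-4))*(-1) = 8 - 4*(-1) = 8 + 4 = 12)
N = -24
l = -576 (l = (2*(-24))*12 = -48*12 = -576)
-41442 + l = -41442 - 576 = -42018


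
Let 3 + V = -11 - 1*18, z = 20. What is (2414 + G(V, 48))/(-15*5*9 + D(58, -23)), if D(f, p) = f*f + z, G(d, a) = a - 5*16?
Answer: 794/903 ≈ 0.87929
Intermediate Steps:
V = -32 (V = -3 + (-11 - 1*18) = -3 + (-11 - 18) = -3 - 29 = -32)
G(d, a) = -80 + a (G(d, a) = a - 80 = -80 + a)
D(f, p) = 20 + f**2 (D(f, p) = f*f + 20 = f**2 + 20 = 20 + f**2)
(2414 + G(V, 48))/(-15*5*9 + D(58, -23)) = (2414 + (-80 + 48))/(-15*5*9 + (20 + 58**2)) = (2414 - 32)/(-75*9 + (20 + 3364)) = 2382/(-675 + 3384) = 2382/2709 = 2382*(1/2709) = 794/903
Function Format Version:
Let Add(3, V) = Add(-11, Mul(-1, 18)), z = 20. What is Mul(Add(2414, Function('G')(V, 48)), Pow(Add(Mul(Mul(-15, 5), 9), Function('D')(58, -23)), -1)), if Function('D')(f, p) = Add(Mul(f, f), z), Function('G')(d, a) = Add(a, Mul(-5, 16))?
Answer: Rational(794, 903) ≈ 0.87929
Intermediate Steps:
V = -32 (V = Add(-3, Add(-11, Mul(-1, 18))) = Add(-3, Add(-11, -18)) = Add(-3, -29) = -32)
Function('G')(d, a) = Add(-80, a) (Function('G')(d, a) = Add(a, -80) = Add(-80, a))
Function('D')(f, p) = Add(20, Pow(f, 2)) (Function('D')(f, p) = Add(Mul(f, f), 20) = Add(Pow(f, 2), 20) = Add(20, Pow(f, 2)))
Mul(Add(2414, Function('G')(V, 48)), Pow(Add(Mul(Mul(-15, 5), 9), Function('D')(58, -23)), -1)) = Mul(Add(2414, Add(-80, 48)), Pow(Add(Mul(Mul(-15, 5), 9), Add(20, Pow(58, 2))), -1)) = Mul(Add(2414, -32), Pow(Add(Mul(-75, 9), Add(20, 3364)), -1)) = Mul(2382, Pow(Add(-675, 3384), -1)) = Mul(2382, Pow(2709, -1)) = Mul(2382, Rational(1, 2709)) = Rational(794, 903)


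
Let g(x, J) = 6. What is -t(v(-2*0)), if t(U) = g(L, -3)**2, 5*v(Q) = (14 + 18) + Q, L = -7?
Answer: -36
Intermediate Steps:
v(Q) = 32/5 + Q/5 (v(Q) = ((14 + 18) + Q)/5 = (32 + Q)/5 = 32/5 + Q/5)
t(U) = 36 (t(U) = 6**2 = 36)
-t(v(-2*0)) = -1*36 = -36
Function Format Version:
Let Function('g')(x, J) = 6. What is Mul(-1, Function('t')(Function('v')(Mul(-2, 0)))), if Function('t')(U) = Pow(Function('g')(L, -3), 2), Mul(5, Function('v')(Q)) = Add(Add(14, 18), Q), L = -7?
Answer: -36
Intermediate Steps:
Function('v')(Q) = Add(Rational(32, 5), Mul(Rational(1, 5), Q)) (Function('v')(Q) = Mul(Rational(1, 5), Add(Add(14, 18), Q)) = Mul(Rational(1, 5), Add(32, Q)) = Add(Rational(32, 5), Mul(Rational(1, 5), Q)))
Function('t')(U) = 36 (Function('t')(U) = Pow(6, 2) = 36)
Mul(-1, Function('t')(Function('v')(Mul(-2, 0)))) = Mul(-1, 36) = -36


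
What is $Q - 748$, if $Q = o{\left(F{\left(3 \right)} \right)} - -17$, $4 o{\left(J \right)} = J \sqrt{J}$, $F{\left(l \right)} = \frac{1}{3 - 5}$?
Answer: $-731 - \frac{i \sqrt{2}}{16} \approx -731.0 - 0.088388 i$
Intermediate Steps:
$F{\left(l \right)} = - \frac{1}{2}$ ($F{\left(l \right)} = \frac{1}{-2} = - \frac{1}{2}$)
$o{\left(J \right)} = \frac{J^{\frac{3}{2}}}{4}$ ($o{\left(J \right)} = \frac{J \sqrt{J}}{4} = \frac{J^{\frac{3}{2}}}{4}$)
$Q = 17 - \frac{i \sqrt{2}}{16}$ ($Q = \frac{\left(- \frac{1}{2}\right)^{\frac{3}{2}}}{4} - -17 = \frac{\left(- \frac{1}{4}\right) i \sqrt{2}}{4} + 17 = - \frac{i \sqrt{2}}{16} + 17 = 17 - \frac{i \sqrt{2}}{16} \approx 17.0 - 0.088388 i$)
$Q - 748 = \left(17 - \frac{i \sqrt{2}}{16}\right) - 748 = -731 - \frac{i \sqrt{2}}{16}$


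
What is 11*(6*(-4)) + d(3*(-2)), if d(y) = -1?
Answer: -265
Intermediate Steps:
11*(6*(-4)) + d(3*(-2)) = 11*(6*(-4)) - 1 = 11*(-24) - 1 = -264 - 1 = -265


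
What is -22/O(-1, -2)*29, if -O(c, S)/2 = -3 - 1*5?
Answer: -319/8 ≈ -39.875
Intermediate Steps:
O(c, S) = 16 (O(c, S) = -2*(-3 - 1*5) = -2*(-3 - 5) = -2*(-8) = 16)
-22/O(-1, -2)*29 = -22/16*29 = -22*1/16*29 = -11/8*29 = -319/8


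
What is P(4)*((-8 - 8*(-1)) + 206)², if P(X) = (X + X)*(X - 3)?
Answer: 339488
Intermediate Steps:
P(X) = 2*X*(-3 + X) (P(X) = (2*X)*(-3 + X) = 2*X*(-3 + X))
P(4)*((-8 - 8*(-1)) + 206)² = (2*4*(-3 + 4))*((-8 - 8*(-1)) + 206)² = (2*4*1)*((-8 + 8) + 206)² = 8*(0 + 206)² = 8*206² = 8*42436 = 339488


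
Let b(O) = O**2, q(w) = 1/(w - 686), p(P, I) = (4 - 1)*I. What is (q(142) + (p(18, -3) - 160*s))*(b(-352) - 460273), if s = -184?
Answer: -5385423428847/544 ≈ -9.8997e+9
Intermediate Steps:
p(P, I) = 3*I
q(w) = 1/(-686 + w)
(q(142) + (p(18, -3) - 160*s))*(b(-352) - 460273) = (1/(-686 + 142) + (3*(-3) - 160*(-184)))*((-352)**2 - 460273) = (1/(-544) + (-9 + 29440))*(123904 - 460273) = (-1/544 + 29431)*(-336369) = (16010463/544)*(-336369) = -5385423428847/544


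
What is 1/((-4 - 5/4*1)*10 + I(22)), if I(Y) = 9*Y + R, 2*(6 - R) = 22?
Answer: 2/281 ≈ 0.0071174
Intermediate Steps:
R = -5 (R = 6 - ½*22 = 6 - 11 = -5)
I(Y) = -5 + 9*Y (I(Y) = 9*Y - 5 = -5 + 9*Y)
1/((-4 - 5/4*1)*10 + I(22)) = 1/((-4 - 5/4*1)*10 + (-5 + 9*22)) = 1/((-4 - 5*¼*1)*10 + (-5 + 198)) = 1/((-4 - 5/4*1)*10 + 193) = 1/((-4 - 5/4)*10 + 193) = 1/(-21/4*10 + 193) = 1/(-105/2 + 193) = 1/(281/2) = 2/281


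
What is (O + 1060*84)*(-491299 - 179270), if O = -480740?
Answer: 262661877300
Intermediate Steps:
(O + 1060*84)*(-491299 - 179270) = (-480740 + 1060*84)*(-491299 - 179270) = (-480740 + 89040)*(-670569) = -391700*(-670569) = 262661877300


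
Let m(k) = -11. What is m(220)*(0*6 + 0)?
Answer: 0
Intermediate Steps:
m(220)*(0*6 + 0) = -11*(0*6 + 0) = -11*(0 + 0) = -11*0 = 0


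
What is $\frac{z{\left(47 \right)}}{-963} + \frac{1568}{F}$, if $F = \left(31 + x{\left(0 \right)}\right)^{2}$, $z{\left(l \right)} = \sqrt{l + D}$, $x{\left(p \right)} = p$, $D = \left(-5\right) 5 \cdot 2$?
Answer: $\frac{1568}{961} - \frac{i \sqrt{3}}{963} \approx 1.6316 - 0.0017986 i$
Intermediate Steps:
$D = -50$ ($D = \left(-25\right) 2 = -50$)
$z{\left(l \right)} = \sqrt{-50 + l}$ ($z{\left(l \right)} = \sqrt{l - 50} = \sqrt{-50 + l}$)
$F = 961$ ($F = \left(31 + 0\right)^{2} = 31^{2} = 961$)
$\frac{z{\left(47 \right)}}{-963} + \frac{1568}{F} = \frac{\sqrt{-50 + 47}}{-963} + \frac{1568}{961} = \sqrt{-3} \left(- \frac{1}{963}\right) + 1568 \cdot \frac{1}{961} = i \sqrt{3} \left(- \frac{1}{963}\right) + \frac{1568}{961} = - \frac{i \sqrt{3}}{963} + \frac{1568}{961} = \frac{1568}{961} - \frac{i \sqrt{3}}{963}$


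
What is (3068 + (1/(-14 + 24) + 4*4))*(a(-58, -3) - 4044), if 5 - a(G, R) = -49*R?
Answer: -64550213/5 ≈ -1.2910e+7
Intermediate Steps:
a(G, R) = 5 + 49*R (a(G, R) = 5 - (-49)*R = 5 + 49*R)
(3068 + (1/(-14 + 24) + 4*4))*(a(-58, -3) - 4044) = (3068 + (1/(-14 + 24) + 4*4))*((5 + 49*(-3)) - 4044) = (3068 + (1/10 + 16))*((5 - 147) - 4044) = (3068 + (⅒ + 16))*(-142 - 4044) = (3068 + 161/10)*(-4186) = (30841/10)*(-4186) = -64550213/5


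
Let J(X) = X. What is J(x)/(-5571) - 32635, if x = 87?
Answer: -60603224/1857 ≈ -32635.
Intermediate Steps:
J(x)/(-5571) - 32635 = 87/(-5571) - 32635 = 87*(-1/5571) - 32635 = -29/1857 - 32635 = -60603224/1857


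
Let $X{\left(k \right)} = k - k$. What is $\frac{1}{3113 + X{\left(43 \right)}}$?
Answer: $\frac{1}{3113} \approx 0.00032123$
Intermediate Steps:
$X{\left(k \right)} = 0$
$\frac{1}{3113 + X{\left(43 \right)}} = \frac{1}{3113 + 0} = \frac{1}{3113}$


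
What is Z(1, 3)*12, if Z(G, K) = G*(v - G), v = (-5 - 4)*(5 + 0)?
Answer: -552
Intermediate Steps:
v = -45 (v = -9*5 = -45)
Z(G, K) = G*(-45 - G)
Z(1, 3)*12 = -1*1*(45 + 1)*12 = -1*1*46*12 = -46*12 = -552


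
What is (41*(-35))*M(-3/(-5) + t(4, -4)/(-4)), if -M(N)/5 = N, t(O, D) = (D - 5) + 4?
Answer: 53095/4 ≈ 13274.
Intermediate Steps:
t(O, D) = -1 + D (t(O, D) = (-5 + D) + 4 = -1 + D)
M(N) = -5*N
(41*(-35))*M(-3/(-5) + t(4, -4)/(-4)) = (41*(-35))*(-5*(-3/(-5) + (-1 - 4)/(-4))) = -(-7175)*(-3*(-1/5) - 5*(-1/4)) = -(-7175)*(3/5 + 5/4) = -(-7175)*37/20 = -1435*(-37/4) = 53095/4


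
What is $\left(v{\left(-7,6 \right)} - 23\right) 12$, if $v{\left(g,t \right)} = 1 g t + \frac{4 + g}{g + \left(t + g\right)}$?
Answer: $- \frac{1551}{2} \approx -775.5$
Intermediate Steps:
$v{\left(g,t \right)} = g t + \frac{4 + g}{t + 2 g}$ ($v{\left(g,t \right)} = g t + \frac{4 + g}{g + \left(g + t\right)} = g t + \frac{4 + g}{t + 2 g}$)
$\left(v{\left(-7,6 \right)} - 23\right) 12 = \left(\frac{4 - 7 - 7 \cdot 6^{2} + 2 \cdot 6 \left(-7\right)^{2}}{6 + 2 \left(-7\right)} - 23\right) 12 = \left(\frac{4 - 7 - 252 + 2 \cdot 6 \cdot 49}{6 - 14} - 23\right) 12 = \left(\frac{4 - 7 - 252 + 588}{-8} - 23\right) 12 = \left(\left(- \frac{1}{8}\right) 333 - 23\right) 12 = \left(- \frac{333}{8} - 23\right) 12 = \left(- \frac{517}{8}\right) 12 = - \frac{1551}{2}$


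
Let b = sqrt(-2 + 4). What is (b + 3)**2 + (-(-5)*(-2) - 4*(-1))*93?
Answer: -547 + 6*sqrt(2) ≈ -538.51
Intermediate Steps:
b = sqrt(2) ≈ 1.4142
(b + 3)**2 + (-(-5)*(-2) - 4*(-1))*93 = (sqrt(2) + 3)**2 + (-(-5)*(-2) - 4*(-1))*93 = (3 + sqrt(2))**2 + (-5*2 + 4)*93 = (3 + sqrt(2))**2 + (-10 + 4)*93 = (3 + sqrt(2))**2 - 6*93 = (3 + sqrt(2))**2 - 558 = -558 + (3 + sqrt(2))**2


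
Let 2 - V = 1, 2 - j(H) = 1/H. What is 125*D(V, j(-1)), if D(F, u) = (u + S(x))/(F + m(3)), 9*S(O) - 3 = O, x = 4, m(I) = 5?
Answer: 2125/27 ≈ 78.704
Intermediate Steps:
j(H) = 2 - 1/H
V = 1 (V = 2 - 1*1 = 2 - 1 = 1)
S(O) = ⅓ + O/9
D(F, u) = (7/9 + u)/(5 + F) (D(F, u) = (u + (⅓ + (⅑)*4))/(F + 5) = (u + (⅓ + 4/9))/(5 + F) = (u + 7/9)/(5 + F) = (7/9 + u)/(5 + F))
125*D(V, j(-1)) = 125*((7/9 + (2 - 1/(-1)))/(5 + 1)) = 125*((7/9 + (2 - 1*(-1)))/6) = 125*((7/9 + (2 + 1))/6) = 125*((7/9 + 3)/6) = 125*((⅙)*(34/9)) = 125*(17/27) = 2125/27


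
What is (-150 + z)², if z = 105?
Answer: 2025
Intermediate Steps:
(-150 + z)² = (-150 + 105)² = (-45)² = 2025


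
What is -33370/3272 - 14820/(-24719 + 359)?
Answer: -3185009/332108 ≈ -9.5903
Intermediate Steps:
-33370/3272 - 14820/(-24719 + 359) = -33370*1/3272 - 14820/(-24360) = -16685/1636 - 14820*(-1/24360) = -16685/1636 + 247/406 = -3185009/332108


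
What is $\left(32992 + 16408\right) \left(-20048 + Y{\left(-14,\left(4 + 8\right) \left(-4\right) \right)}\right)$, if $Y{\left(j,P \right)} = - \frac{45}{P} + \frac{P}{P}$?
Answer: $- \frac{1980550975}{2} \approx -9.9028 \cdot 10^{8}$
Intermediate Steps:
$Y{\left(j,P \right)} = 1 - \frac{45}{P}$ ($Y{\left(j,P \right)} = - \frac{45}{P} + 1 = 1 - \frac{45}{P}$)
$\left(32992 + 16408\right) \left(-20048 + Y{\left(-14,\left(4 + 8\right) \left(-4\right) \right)}\right) = \left(32992 + 16408\right) \left(-20048 + \frac{-45 + \left(4 + 8\right) \left(-4\right)}{\left(4 + 8\right) \left(-4\right)}\right) = 49400 \left(-20048 + \frac{-45 + 12 \left(-4\right)}{12 \left(-4\right)}\right) = 49400 \left(-20048 + \frac{-45 - 48}{-48}\right) = 49400 \left(-20048 - - \frac{31}{16}\right) = 49400 \left(-20048 + \frac{31}{16}\right) = 49400 \left(- \frac{320737}{16}\right) = - \frac{1980550975}{2}$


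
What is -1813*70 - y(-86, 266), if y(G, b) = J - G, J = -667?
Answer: -126329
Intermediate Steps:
y(G, b) = -667 - G
-1813*70 - y(-86, 266) = -1813*70 - (-667 - 1*(-86)) = -126910 - (-667 + 86) = -126910 - 1*(-581) = -126910 + 581 = -126329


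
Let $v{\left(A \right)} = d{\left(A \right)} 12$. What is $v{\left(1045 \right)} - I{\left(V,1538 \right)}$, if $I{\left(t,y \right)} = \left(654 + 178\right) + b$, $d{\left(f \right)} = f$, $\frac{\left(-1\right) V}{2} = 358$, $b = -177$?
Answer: $11885$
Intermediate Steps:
$V = -716$ ($V = \left(-2\right) 358 = -716$)
$I{\left(t,y \right)} = 655$ ($I{\left(t,y \right)} = \left(654 + 178\right) - 177 = 832 - 177 = 655$)
$v{\left(A \right)} = 12 A$ ($v{\left(A \right)} = A 12 = 12 A$)
$v{\left(1045 \right)} - I{\left(V,1538 \right)} = 12 \cdot 1045 - 655 = 12540 - 655 = 11885$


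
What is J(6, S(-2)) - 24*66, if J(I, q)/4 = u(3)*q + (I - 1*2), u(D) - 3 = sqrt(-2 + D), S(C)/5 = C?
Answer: -1728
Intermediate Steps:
S(C) = 5*C
u(D) = 3 + sqrt(-2 + D)
J(I, q) = -8 + 4*I + 16*q (J(I, q) = 4*((3 + sqrt(-2 + 3))*q + (I - 1*2)) = 4*((3 + sqrt(1))*q + (I - 2)) = 4*((3 + 1)*q + (-2 + I)) = 4*(4*q + (-2 + I)) = 4*(-2 + I + 4*q) = -8 + 4*I + 16*q)
J(6, S(-2)) - 24*66 = (-8 + 4*6 + 16*(5*(-2))) - 24*66 = (-8 + 24 + 16*(-10)) - 1584 = (-8 + 24 - 160) - 1584 = -144 - 1584 = -1728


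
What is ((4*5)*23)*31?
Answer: 14260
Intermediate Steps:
((4*5)*23)*31 = (20*23)*31 = 460*31 = 14260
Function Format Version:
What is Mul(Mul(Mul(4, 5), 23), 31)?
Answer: 14260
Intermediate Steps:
Mul(Mul(Mul(4, 5), 23), 31) = Mul(Mul(20, 23), 31) = Mul(460, 31) = 14260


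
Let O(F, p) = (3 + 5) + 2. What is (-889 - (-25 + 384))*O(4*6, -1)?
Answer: -12480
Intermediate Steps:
O(F, p) = 10 (O(F, p) = 8 + 2 = 10)
(-889 - (-25 + 384))*O(4*6, -1) = (-889 - (-25 + 384))*10 = (-889 - 1*359)*10 = (-889 - 359)*10 = -1248*10 = -12480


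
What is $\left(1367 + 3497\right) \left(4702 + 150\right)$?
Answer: $23600128$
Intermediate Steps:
$\left(1367 + 3497\right) \left(4702 + 150\right) = 4864 \cdot 4852 = 23600128$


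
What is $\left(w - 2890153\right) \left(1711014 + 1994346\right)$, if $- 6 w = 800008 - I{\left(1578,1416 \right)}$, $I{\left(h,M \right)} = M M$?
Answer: $-9964867877200$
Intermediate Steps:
$I{\left(h,M \right)} = M^{2}$
$w = \frac{602524}{3}$ ($w = - \frac{800008 - 1416^{2}}{6} = - \frac{800008 - 2005056}{6} = \left(- \frac{1}{6}\right) \left(-1205048\right) = \frac{602524}{3} \approx 2.0084 \cdot 10^{5}$)
$\left(w - 2890153\right) \left(1711014 + 1994346\right) = \left(\frac{602524}{3} - 2890153\right) \left(1711014 + 1994346\right) = \left(- \frac{8067935}{3}\right) 3705360 = -9964867877200$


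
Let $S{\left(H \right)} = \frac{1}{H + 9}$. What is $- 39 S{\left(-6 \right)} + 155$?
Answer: $142$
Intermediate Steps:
$S{\left(H \right)} = \frac{1}{9 + H}$
$- 39 S{\left(-6 \right)} + 155 = - \frac{39}{9 - 6} + 155 = - \frac{39}{3} + 155 = \left(-39\right) \frac{1}{3} + 155 = -13 + 155 = 142$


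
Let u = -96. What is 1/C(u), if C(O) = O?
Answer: -1/96 ≈ -0.010417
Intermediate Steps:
1/C(u) = 1/(-96) = -1/96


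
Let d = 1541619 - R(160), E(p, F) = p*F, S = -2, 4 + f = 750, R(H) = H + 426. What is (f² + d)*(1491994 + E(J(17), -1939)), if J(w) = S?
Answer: 3137664817728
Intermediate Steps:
R(H) = 426 + H
f = 746 (f = -4 + 750 = 746)
J(w) = -2
E(p, F) = F*p
d = 1541033 (d = 1541619 - (426 + 160) = 1541619 - 1*586 = 1541619 - 586 = 1541033)
(f² + d)*(1491994 + E(J(17), -1939)) = (746² + 1541033)*(1491994 - 1939*(-2)) = (556516 + 1541033)*(1491994 + 3878) = 2097549*1495872 = 3137664817728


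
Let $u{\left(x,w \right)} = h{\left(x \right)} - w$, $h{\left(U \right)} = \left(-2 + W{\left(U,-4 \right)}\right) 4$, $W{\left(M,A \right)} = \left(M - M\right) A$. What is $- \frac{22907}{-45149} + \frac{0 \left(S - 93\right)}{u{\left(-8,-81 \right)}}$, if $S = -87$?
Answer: $\frac{22907}{45149} \approx 0.50736$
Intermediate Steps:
$W{\left(M,A \right)} = 0$ ($W{\left(M,A \right)} = 0 A = 0$)
$h{\left(U \right)} = -8$ ($h{\left(U \right)} = \left(-2 + 0\right) 4 = \left(-2\right) 4 = -8$)
$u{\left(x,w \right)} = -8 - w$
$- \frac{22907}{-45149} + \frac{0 \left(S - 93\right)}{u{\left(-8,-81 \right)}} = - \frac{22907}{-45149} + \frac{0 \left(-87 - 93\right)}{-8 - -81} = \left(-22907\right) \left(- \frac{1}{45149}\right) + \frac{0 \left(-180\right)}{-8 + 81} = \frac{22907}{45149} + \frac{0}{73} = \frac{22907}{45149} + 0 \cdot \frac{1}{73} = \frac{22907}{45149} + 0 = \frac{22907}{45149}$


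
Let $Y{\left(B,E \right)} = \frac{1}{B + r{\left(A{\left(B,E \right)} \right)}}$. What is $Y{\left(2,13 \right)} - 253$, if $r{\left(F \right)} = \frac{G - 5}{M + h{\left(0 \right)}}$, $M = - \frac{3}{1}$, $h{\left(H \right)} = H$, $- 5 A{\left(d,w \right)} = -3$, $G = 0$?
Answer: $- \frac{2780}{11} \approx -252.73$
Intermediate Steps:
$A{\left(d,w \right)} = \frac{3}{5}$ ($A{\left(d,w \right)} = \left(- \frac{1}{5}\right) \left(-3\right) = \frac{3}{5}$)
$M = -3$ ($M = \left(-3\right) 1 = -3$)
$r{\left(F \right)} = \frac{5}{3}$ ($r{\left(F \right)} = \frac{0 - 5}{-3 + 0} = - \frac{5}{-3} = \left(-5\right) \left(- \frac{1}{3}\right) = \frac{5}{3}$)
$Y{\left(B,E \right)} = \frac{1}{\frac{5}{3} + B}$ ($Y{\left(B,E \right)} = \frac{1}{B + \frac{5}{3}} = \frac{1}{\frac{5}{3} + B}$)
$Y{\left(2,13 \right)} - 253 = \frac{3}{5 + 3 \cdot 2} - 253 = \frac{3}{5 + 6} - 253 = \frac{3}{11} - 253 = - \frac{2780}{11}$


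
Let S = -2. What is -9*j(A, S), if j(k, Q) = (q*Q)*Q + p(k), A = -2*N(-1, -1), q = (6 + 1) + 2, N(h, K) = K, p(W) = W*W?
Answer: -360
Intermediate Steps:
p(W) = W²
q = 9 (q = 7 + 2 = 9)
A = 2 (A = -2*(-1) = 2)
j(k, Q) = k² + 9*Q² (j(k, Q) = (9*Q)*Q + k² = 9*Q² + k² = k² + 9*Q²)
-9*j(A, S) = -9*(2² + 9*(-2)²) = -9*(4 + 9*4) = -9*(4 + 36) = -9*40 = -360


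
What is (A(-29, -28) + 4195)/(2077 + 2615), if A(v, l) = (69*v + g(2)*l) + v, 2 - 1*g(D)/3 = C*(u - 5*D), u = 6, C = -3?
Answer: 3005/4692 ≈ 0.64045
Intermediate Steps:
g(D) = 60 - 45*D (g(D) = 6 - (-9)*(6 - 5*D) = 6 - 3*(-18 + 15*D) = 6 + (54 - 45*D) = 60 - 45*D)
A(v, l) = -30*l + 70*v (A(v, l) = (69*v + (60 - 45*2)*l) + v = (69*v + (60 - 90)*l) + v = (69*v - 30*l) + v = (-30*l + 69*v) + v = -30*l + 70*v)
(A(-29, -28) + 4195)/(2077 + 2615) = ((-30*(-28) + 70*(-29)) + 4195)/(2077 + 2615) = ((840 - 2030) + 4195)/4692 = (-1190 + 4195)*(1/4692) = 3005*(1/4692) = 3005/4692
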